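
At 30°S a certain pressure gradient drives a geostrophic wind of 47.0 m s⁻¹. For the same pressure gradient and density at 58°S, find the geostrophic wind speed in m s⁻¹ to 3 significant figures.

With the same pressure gradient and density, V_g ∝ 1/f ∝ 1/sin φ.
V₂ = V₁ · sin φ₁ / sin φ₂ = 47.0 × sin 30° / sin 58°
V₂ = 47.0 × 0.5000/0.8480 = 27.7 m s⁻¹

27.7 m s⁻¹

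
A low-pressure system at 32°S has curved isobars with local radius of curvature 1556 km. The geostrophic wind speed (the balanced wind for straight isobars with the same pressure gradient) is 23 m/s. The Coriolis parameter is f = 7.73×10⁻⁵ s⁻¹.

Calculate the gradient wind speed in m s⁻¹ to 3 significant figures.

19.8 m s⁻¹

Around a low, centrifugal force acts outward with Coriolis, so pressure-gradient force balances both:
(1/ρ)|∂P/∂n| = fV + V²/R  →  V² + fR·V − fR·V_g = 0
With fR = 7.73×10⁻⁵ × 1556×10³ m = 120 m/s:
V = [−fR + √((fR)² + 4 fR V_g)]/2 = [−120 + √(120² + 4×120×23)]/2 = 19.8 m/s
Subgeostrophic (V < V_g = 23 m/s), as expected around a low.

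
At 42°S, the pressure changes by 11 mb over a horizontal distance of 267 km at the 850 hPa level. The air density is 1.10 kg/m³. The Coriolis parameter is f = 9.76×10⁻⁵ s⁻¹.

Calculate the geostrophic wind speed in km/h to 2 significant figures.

140 km/h

Pressure gradient: |∂P/∂n| = 1100 Pa / 267000 m = 4.12×10⁻³ Pa/m
Geostrophic balance (pressure-gradient force = Coriolis force):
V_g = (1/(fρ)) |∂P/∂n| = 4.12×10⁻³ / (9.76×10⁻⁵ × 1.10) = 38.4 m/s
Converting: 38.4 m/s × 3.6 = 140 km/h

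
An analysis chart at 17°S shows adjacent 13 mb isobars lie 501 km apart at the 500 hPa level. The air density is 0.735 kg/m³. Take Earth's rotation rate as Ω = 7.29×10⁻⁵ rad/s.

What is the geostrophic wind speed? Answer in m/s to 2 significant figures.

83 m/s

Coriolis parameter at 17°S:
f = 2Ω sin φ = 2 × 7.29×10⁻⁵ × sin 17° = 4.26×10⁻⁵ s⁻¹
Pressure gradient: |∂P/∂n| = 1300 Pa / 501000 m = 2.59×10⁻³ Pa/m
Geostrophic balance (pressure-gradient force = Coriolis force):
V_g = (1/(fρ)) |∂P/∂n| = 2.59×10⁻³ / (4.26×10⁻⁵ × 0.735) = 82.8 m/s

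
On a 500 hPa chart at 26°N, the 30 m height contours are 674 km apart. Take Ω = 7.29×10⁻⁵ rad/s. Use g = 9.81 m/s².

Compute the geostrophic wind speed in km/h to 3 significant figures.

24.6 km/h

Coriolis parameter at 26°N:
f = 2Ω sin φ = 2 × 7.29×10⁻⁵ × sin 26° = 6.39×10⁻⁵ s⁻¹
Height gradient: |∂Z/∂n| = 30 m / 674000 m = 4.45×10⁻⁵
On a pressure surface, geostrophic balance gives V_g = (g/f)|∂Z/∂n|:
V_g = 9.81 × 4.45×10⁻⁵ / 6.39×10⁻⁵ = 6.83 m/s
Converting: 6.83 m/s × 3.6 = 24.6 km/h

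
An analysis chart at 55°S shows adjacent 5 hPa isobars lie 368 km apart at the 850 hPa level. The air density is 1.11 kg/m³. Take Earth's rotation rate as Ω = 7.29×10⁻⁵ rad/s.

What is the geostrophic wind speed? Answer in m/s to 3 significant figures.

10.2 m/s

Coriolis parameter at 55°S:
f = 2Ω sin φ = 2 × 7.29×10⁻⁵ × sin 55° = 1.19×10⁻⁴ s⁻¹
Pressure gradient: |∂P/∂n| = 500 Pa / 368000 m = 1.36×10⁻³ Pa/m
Geostrophic balance (pressure-gradient force = Coriolis force):
V_g = (1/(fρ)) |∂P/∂n| = 1.36×10⁻³ / (1.19×10⁻⁴ × 1.11) = 10.2 m/s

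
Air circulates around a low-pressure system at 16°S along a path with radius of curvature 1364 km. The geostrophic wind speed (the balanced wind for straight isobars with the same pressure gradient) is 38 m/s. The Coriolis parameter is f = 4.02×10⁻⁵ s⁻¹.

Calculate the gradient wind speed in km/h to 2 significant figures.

93 km/h

Around a low, centrifugal force acts outward with Coriolis, so pressure-gradient force balances both:
(1/ρ)|∂P/∂n| = fV + V²/R  →  V² + fR·V − fR·V_g = 0
With fR = 4.02×10⁻⁵ × 1364×10³ m = 54.8 m/s:
V = [−fR + √((fR)² + 4 fR V_g)]/2 = [−54.8 + √(54.8² + 4×54.8×38)]/2 = 25.8 m/s
Subgeostrophic (V < V_g = 38 m/s), as expected around a low.
Converting: 25.8 m/s × 3.6 = 93 km/h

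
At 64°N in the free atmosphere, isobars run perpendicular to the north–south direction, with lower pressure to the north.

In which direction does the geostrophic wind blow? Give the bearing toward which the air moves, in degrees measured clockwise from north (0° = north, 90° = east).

The pressure-gradient force points toward the north (bearing 000°).
Geostrophic balance: in the Northern Hemisphere the Coriolis force deflects motion to the right, so the geostrophic wind blows 90° to the right of the pressure-gradient force (low pressure on the left).
Rotating 000° by 90° clockwise gives 090° — the wind blows toward the east.

090°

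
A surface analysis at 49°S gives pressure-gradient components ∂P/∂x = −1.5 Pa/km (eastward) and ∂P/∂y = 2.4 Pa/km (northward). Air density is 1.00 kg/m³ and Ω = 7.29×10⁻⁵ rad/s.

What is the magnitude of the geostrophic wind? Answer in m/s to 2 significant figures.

Coriolis parameter at 49°S:
f = 2Ω sin φ = 2 × 7.29×10⁻⁵ × sin 49° = 1.10×10⁻⁴ s⁻¹
In the Southern Hemisphere f is negative: f = −1.10×10⁻⁴ s⁻¹.
Component geostrophic relations (x east, y north):
u_g = −(1/(fρ)) ∂P/∂y,  v_g = (1/(fρ)) ∂P/∂x
u_g = −(2.4×10⁻³)/(−1.10×10⁻⁴ × 1.00) = 21.8 m/s;  v_g = (−1.5×10⁻³)/(−1.10×10⁻⁴ × 1.00) = 13.6 m/s
|V_g| = √(u_g² + v_g²) = 25.7 m/s

26 m/s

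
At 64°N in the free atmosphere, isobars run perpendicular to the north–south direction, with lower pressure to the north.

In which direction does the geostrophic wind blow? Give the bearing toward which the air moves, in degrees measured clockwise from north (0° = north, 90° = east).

The pressure-gradient force points toward the north (bearing 000°).
Geostrophic balance: in the Northern Hemisphere the Coriolis force deflects motion to the right, so the geostrophic wind blows 90° to the right of the pressure-gradient force (low pressure on the left).
Rotating 000° by 90° clockwise gives 090° — the wind blows toward the east.

090°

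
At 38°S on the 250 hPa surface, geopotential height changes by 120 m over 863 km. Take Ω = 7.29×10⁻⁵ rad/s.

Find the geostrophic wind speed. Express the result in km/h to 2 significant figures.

55 km/h

Coriolis parameter at 38°S:
f = 2Ω sin φ = 2 × 7.29×10⁻⁵ × sin 38° = 8.98×10⁻⁵ s⁻¹
Height gradient: |∂Z/∂n| = 120 m / 863000 m = 1.39×10⁻⁴
On a pressure surface, geostrophic balance gives V_g = (g/f)|∂Z/∂n|:
V_g = 9.81 × 1.39×10⁻⁴ / 8.98×10⁻⁵ = 15.2 m/s
Converting: 15.2 m/s × 3.6 = 55 km/h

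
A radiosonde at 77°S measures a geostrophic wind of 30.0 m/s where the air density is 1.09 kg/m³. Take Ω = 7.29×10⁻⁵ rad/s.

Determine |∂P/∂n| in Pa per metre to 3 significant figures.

4.65×10⁻³ Pa/m

Coriolis parameter at 77°S:
f = 2Ω sin φ = 2 × 7.29×10⁻⁵ × sin 77° = 1.42×10⁻⁴ s⁻¹
Geostrophic balance rearranged: |∂P/∂n| = f ρ V_g
|∂P/∂n| = 1.42×10⁻⁴ × 1.09 × 30.0 = 4.65×10⁻³ Pa/m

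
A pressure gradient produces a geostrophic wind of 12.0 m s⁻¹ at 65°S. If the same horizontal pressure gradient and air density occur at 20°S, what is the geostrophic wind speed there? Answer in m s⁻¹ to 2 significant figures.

With the same pressure gradient and density, V_g ∝ 1/f ∝ 1/sin φ.
V₂ = V₁ · sin φ₁ / sin φ₂ = 12.0 × sin 65° / sin 20°
V₂ = 12.0 × 0.9063/0.3420 = 32 m s⁻¹

32 m s⁻¹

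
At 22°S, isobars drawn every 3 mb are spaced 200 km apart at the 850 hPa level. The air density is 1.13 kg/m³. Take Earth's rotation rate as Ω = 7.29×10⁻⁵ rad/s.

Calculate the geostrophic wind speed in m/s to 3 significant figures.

Coriolis parameter at 22°S:
f = 2Ω sin φ = 2 × 7.29×10⁻⁵ × sin 22° = 5.46×10⁻⁵ s⁻¹
Pressure gradient: |∂P/∂n| = 300 Pa / 200000 m = 1.50×10⁻³ Pa/m
Geostrophic balance (pressure-gradient force = Coriolis force):
V_g = (1/(fρ)) |∂P/∂n| = 1.50×10⁻³ / (5.46×10⁻⁵ × 1.13) = 24.3 m/s

24.3 m/s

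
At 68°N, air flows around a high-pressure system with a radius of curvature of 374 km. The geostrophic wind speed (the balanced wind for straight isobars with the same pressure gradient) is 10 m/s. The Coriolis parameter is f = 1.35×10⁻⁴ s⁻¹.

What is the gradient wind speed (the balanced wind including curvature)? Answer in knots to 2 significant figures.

27 knots

Around a high, pressure-gradient force acts outward with centrifugal, so Coriolis balances both:
fV = (1/ρ)|∂P/∂n| + V²/R  →  V² − fR·V + fR·V_g = 0
With fR = 1.35×10⁻⁴ × 374×10³ m = 50.5 m/s:
V = [fR − √((fR)² − 4 fR V_g)]/2 = [50.5 − √(50.5² − 4×50.5×10)]/2 = 13.7 m/s
Supergeostrophic (V > V_g = 10 m/s), as expected around a high.
Converting: 13.7 m/s × 1.944 = 27 knots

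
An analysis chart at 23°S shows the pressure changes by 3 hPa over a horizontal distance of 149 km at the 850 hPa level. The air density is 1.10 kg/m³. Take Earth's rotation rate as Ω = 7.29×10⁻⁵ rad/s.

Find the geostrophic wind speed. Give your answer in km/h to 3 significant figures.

116 km/h

Coriolis parameter at 23°S:
f = 2Ω sin φ = 2 × 7.29×10⁻⁵ × sin 23° = 5.70×10⁻⁵ s⁻¹
Pressure gradient: |∂P/∂n| = 300 Pa / 149000 m = 2.01×10⁻³ Pa/m
Geostrophic balance (pressure-gradient force = Coriolis force):
V_g = (1/(fρ)) |∂P/∂n| = 2.01×10⁻³ / (5.70×10⁻⁵ × 1.10) = 32.1 m/s
Converting: 32.1 m/s × 3.6 = 116 km/h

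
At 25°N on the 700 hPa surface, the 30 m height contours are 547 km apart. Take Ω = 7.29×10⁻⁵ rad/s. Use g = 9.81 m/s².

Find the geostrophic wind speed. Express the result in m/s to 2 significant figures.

Coriolis parameter at 25°N:
f = 2Ω sin φ = 2 × 7.29×10⁻⁵ × sin 25° = 6.16×10⁻⁵ s⁻¹
Height gradient: |∂Z/∂n| = 30 m / 547000 m = 5.48×10⁻⁵
On a pressure surface, geostrophic balance gives V_g = (g/f)|∂Z/∂n|:
V_g = 9.81 × 5.48×10⁻⁵ / 6.16×10⁻⁵ = 8.73 m/s

8.7 m/s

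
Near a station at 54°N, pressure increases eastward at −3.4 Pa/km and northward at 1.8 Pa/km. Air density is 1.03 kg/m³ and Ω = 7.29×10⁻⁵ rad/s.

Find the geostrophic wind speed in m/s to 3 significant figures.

31.7 m/s

Coriolis parameter at 54°N:
f = 2Ω sin φ = 2 × 7.29×10⁻⁵ × sin 54° = 1.18×10⁻⁴ s⁻¹
Component geostrophic relations (x east, y north):
u_g = −(1/(fρ)) ∂P/∂y,  v_g = (1/(fρ)) ∂P/∂x
u_g = −(1.8×10⁻³)/(1.18×10⁻⁴ × 1.03) = −14.8 m/s;  v_g = (−3.4×10⁻³)/(1.18×10⁻⁴ × 1.03) = −28.0 m/s
|V_g| = √(u_g² + v_g²) = 31.7 m/s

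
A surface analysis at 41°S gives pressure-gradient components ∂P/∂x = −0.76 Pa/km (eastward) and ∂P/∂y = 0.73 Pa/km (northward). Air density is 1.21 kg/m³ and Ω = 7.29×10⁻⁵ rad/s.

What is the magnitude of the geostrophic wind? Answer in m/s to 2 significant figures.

9.1 m/s

Coriolis parameter at 41°S:
f = 2Ω sin φ = 2 × 7.29×10⁻⁵ × sin 41° = 9.57×10⁻⁵ s⁻¹
In the Southern Hemisphere f is negative: f = −9.57×10⁻⁵ s⁻¹.
Component geostrophic relations (x east, y north):
u_g = −(1/(fρ)) ∂P/∂y,  v_g = (1/(fρ)) ∂P/∂x
u_g = −(0.73×10⁻³)/(−9.57×10⁻⁵ × 1.21) = 6.31 m/s;  v_g = (−0.76×10⁻³)/(−9.57×10⁻⁵ × 1.21) = 6.57 m/s
|V_g| = √(u_g² + v_g²) = 9.10 m/s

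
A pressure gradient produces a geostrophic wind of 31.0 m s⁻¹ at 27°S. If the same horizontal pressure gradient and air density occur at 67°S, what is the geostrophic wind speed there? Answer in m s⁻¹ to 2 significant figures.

With the same pressure gradient and density, V_g ∝ 1/f ∝ 1/sin φ.
V₂ = V₁ · sin φ₁ / sin φ₂ = 31.0 × sin 27° / sin 67°
V₂ = 31.0 × 0.4540/0.9205 = 15 m s⁻¹

15 m s⁻¹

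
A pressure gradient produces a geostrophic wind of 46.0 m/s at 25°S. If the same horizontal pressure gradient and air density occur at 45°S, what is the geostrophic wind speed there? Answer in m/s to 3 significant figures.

With the same pressure gradient and density, V_g ∝ 1/f ∝ 1/sin φ.
V₂ = V₁ · sin φ₁ / sin φ₂ = 46.0 × sin 25° / sin 45°
V₂ = 46.0 × 0.4226/0.7071 = 27.5 m/s

27.5 m/s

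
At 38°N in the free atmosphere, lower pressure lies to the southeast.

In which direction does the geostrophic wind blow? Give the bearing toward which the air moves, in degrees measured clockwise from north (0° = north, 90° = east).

225°

The pressure-gradient force points toward the southeast (bearing 135°).
Geostrophic balance: in the Northern Hemisphere the Coriolis force deflects motion to the right, so the geostrophic wind blows 90° to the right of the pressure-gradient force (low pressure on the left).
Rotating 135° by 90° clockwise gives 225° — the wind blows toward the southwest.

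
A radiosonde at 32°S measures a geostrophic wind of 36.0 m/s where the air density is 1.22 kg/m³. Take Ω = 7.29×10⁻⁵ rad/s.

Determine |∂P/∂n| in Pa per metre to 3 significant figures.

Coriolis parameter at 32°S:
f = 2Ω sin φ = 2 × 7.29×10⁻⁵ × sin 32° = 7.73×10⁻⁵ s⁻¹
Geostrophic balance rearranged: |∂P/∂n| = f ρ V_g
|∂P/∂n| = 7.73×10⁻⁵ × 1.22 × 36.0 = 3.39×10⁻³ Pa/m

3.39×10⁻³ Pa/m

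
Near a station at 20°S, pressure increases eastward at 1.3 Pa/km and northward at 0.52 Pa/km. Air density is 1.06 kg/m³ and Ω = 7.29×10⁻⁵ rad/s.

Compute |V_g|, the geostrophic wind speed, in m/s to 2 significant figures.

Coriolis parameter at 20°S:
f = 2Ω sin φ = 2 × 7.29×10⁻⁵ × sin 20° = 4.99×10⁻⁵ s⁻¹
In the Southern Hemisphere f is negative: f = −4.99×10⁻⁵ s⁻¹.
Component geostrophic relations (x east, y north):
u_g = −(1/(fρ)) ∂P/∂y,  v_g = (1/(fρ)) ∂P/∂x
u_g = −(0.52×10⁻³)/(−4.99×10⁻⁵ × 1.06) = 9.84 m/s;  v_g = (1.3×10⁻³)/(−4.99×10⁻⁵ × 1.06) = −24.6 m/s
|V_g| = √(u_g² + v_g²) = 26.5 m/s

26 m/s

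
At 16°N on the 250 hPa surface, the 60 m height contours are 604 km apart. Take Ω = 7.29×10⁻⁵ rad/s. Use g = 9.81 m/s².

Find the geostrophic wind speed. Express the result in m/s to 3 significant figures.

24.2 m/s

Coriolis parameter at 16°N:
f = 2Ω sin φ = 2 × 7.29×10⁻⁵ × sin 16° = 4.02×10⁻⁵ s⁻¹
Height gradient: |∂Z/∂n| = 60 m / 604000 m = 9.93×10⁻⁵
On a pressure surface, geostrophic balance gives V_g = (g/f)|∂Z/∂n|:
V_g = 9.81 × 9.93×10⁻⁵ / 4.02×10⁻⁵ = 24.2 m/s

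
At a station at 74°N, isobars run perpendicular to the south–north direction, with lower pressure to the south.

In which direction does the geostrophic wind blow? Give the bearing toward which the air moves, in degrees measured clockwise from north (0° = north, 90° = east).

The pressure-gradient force points toward the south (bearing 180°).
Geostrophic balance: in the Northern Hemisphere the Coriolis force deflects motion to the right, so the geostrophic wind blows 90° to the right of the pressure-gradient force (low pressure on the left).
Rotating 180° by 90° clockwise gives 270° — the wind blows toward the west.

270°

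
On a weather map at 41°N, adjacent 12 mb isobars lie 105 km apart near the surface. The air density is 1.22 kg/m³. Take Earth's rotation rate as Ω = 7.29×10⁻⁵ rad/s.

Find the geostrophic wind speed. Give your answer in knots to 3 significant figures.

190 knots

Coriolis parameter at 41°N:
f = 2Ω sin φ = 2 × 7.29×10⁻⁵ × sin 41° = 9.57×10⁻⁵ s⁻¹
Pressure gradient: |∂P/∂n| = 1200 Pa / 105000 m = 1.14×10⁻² Pa/m
Geostrophic balance (pressure-gradient force = Coriolis force):
V_g = (1/(fρ)) |∂P/∂n| = 1.14×10⁻² / (9.57×10⁻⁵ × 1.22) = 97.9 m/s
Converting: 97.9 m/s × 1.944 = 190 knots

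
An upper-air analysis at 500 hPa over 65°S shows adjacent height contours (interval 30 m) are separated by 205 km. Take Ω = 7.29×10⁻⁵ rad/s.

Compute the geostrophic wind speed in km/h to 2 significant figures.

Coriolis parameter at 65°S:
f = 2Ω sin φ = 2 × 7.29×10⁻⁵ × sin 65° = 1.32×10⁻⁴ s⁻¹
Height gradient: |∂Z/∂n| = 30 m / 205000 m = 1.46×10⁻⁴
On a pressure surface, geostrophic balance gives V_g = (g/f)|∂Z/∂n|:
V_g = 9.81 × 1.46×10⁻⁴ / 1.32×10⁻⁴ = 10.9 m/s
Converting: 10.9 m/s × 3.6 = 39 km/h

39 km/h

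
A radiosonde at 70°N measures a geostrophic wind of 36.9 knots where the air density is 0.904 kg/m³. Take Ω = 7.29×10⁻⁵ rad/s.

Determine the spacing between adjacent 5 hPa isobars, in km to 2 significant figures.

Coriolis parameter at 70°N:
f = 2Ω sin φ = 2 × 7.29×10⁻⁵ × sin 70° = 1.37×10⁻⁴ s⁻¹
Wind speed in SI: 36.9 knots = 19.0 m/s
Geostrophic balance rearranged: |∂P/∂n| = f ρ V_g
|∂P/∂n| = 1.37×10⁻⁴ × 0.904 × 19.0 = 2.35×10⁻³ Pa/m
Isobar spacing: Δn = ΔP/|∂P/∂n| = 500 Pa / 2.35×10⁻³ Pa/m = 212664 m ≈ 210 km

210 km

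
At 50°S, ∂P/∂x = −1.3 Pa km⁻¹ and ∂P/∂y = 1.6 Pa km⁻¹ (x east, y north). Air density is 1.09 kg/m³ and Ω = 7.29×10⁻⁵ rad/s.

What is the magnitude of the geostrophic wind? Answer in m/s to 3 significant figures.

Coriolis parameter at 50°S:
f = 2Ω sin φ = 2 × 7.29×10⁻⁵ × sin 50° = 1.12×10⁻⁴ s⁻¹
In the Southern Hemisphere f is negative: f = −1.12×10⁻⁴ s⁻¹.
Component geostrophic relations (x east, y north):
u_g = −(1/(fρ)) ∂P/∂y,  v_g = (1/(fρ)) ∂P/∂x
u_g = −(1.6×10⁻³)/(−1.12×10⁻⁴ × 1.09) = 13.1 m/s;  v_g = (−1.3×10⁻³)/(−1.12×10⁻⁴ × 1.09) = 10.7 m/s
|V_g| = √(u_g² + v_g²) = 16.9 m/s

16.9 m/s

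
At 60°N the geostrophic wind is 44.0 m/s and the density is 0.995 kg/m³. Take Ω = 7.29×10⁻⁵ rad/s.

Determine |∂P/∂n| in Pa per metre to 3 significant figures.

5.53×10⁻³ Pa/m

Coriolis parameter at 60°N:
f = 2Ω sin φ = 2 × 7.29×10⁻⁵ × sin 60° = 1.26×10⁻⁴ s⁻¹
Geostrophic balance rearranged: |∂P/∂n| = f ρ V_g
|∂P/∂n| = 1.26×10⁻⁴ × 0.995 × 44.0 = 5.53×10⁻³ Pa/m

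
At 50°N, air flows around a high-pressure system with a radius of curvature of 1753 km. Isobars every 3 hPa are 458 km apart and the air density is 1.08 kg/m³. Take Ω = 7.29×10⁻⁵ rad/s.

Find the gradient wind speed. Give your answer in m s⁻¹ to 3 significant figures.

Coriolis parameter at 50°N:
f = 2Ω sin φ = 2 × 7.29×10⁻⁵ × sin 50° = 1.12×10⁻⁴ s⁻¹
Pressure gradient: |∂P/∂n| = 300 Pa / 458000 m = 6.55×10⁻⁴ Pa/m
Geostrophic speed: V_g = |∂P/∂n|/(fρ) = 6.55×10⁻⁴/(1.12×10⁻⁴ × 1.08) = 5.43 m/s
Around a high, pressure-gradient force acts outward with centrifugal, so Coriolis balances both:
fV = (1/ρ)|∂P/∂n| + V²/R  →  V² − fR·V + fR·V_g = 0
With fR = 1.12×10⁻⁴ × 1753×10³ m = 196 m/s:
V = [fR − √((fR)² − 4 fR V_g)]/2 = [196 − √(196² − 4×196×5.43)]/2 = 5.59 m/s
Supergeostrophic (V > V_g = 5.43 m/s), as expected around a high.

5.59 m s⁻¹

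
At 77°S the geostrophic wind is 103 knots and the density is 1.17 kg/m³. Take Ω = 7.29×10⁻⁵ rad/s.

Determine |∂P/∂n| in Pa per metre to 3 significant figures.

8.81×10⁻³ Pa/m

Coriolis parameter at 77°S:
f = 2Ω sin φ = 2 × 7.29×10⁻⁵ × sin 77° = 1.42×10⁻⁴ s⁻¹
Wind speed in SI: 103 knots = 53.0 m/s
Geostrophic balance rearranged: |∂P/∂n| = f ρ V_g
|∂P/∂n| = 1.42×10⁻⁴ × 1.17 × 53.0 = 8.81×10⁻³ Pa/m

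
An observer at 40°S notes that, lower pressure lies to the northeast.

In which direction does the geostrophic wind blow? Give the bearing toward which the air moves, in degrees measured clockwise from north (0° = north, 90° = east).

315°

The pressure-gradient force points toward the northeast (bearing 045°).
Geostrophic balance: in the Southern Hemisphere the Coriolis force deflects motion to the left, so the geostrophic wind blows 90° to the left of the pressure-gradient force (low pressure on the right).
Rotating 045° by 90° counterclockwise gives 315° — the wind blows toward the northwest.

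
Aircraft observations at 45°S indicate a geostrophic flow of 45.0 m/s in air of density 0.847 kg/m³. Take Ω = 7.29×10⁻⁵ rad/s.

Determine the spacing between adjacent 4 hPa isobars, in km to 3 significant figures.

Coriolis parameter at 45°S:
f = 2Ω sin φ = 2 × 7.29×10⁻⁵ × sin 45° = 1.03×10⁻⁴ s⁻¹
Geostrophic balance rearranged: |∂P/∂n| = f ρ V_g
|∂P/∂n| = 1.03×10⁻⁴ × 0.847 × 45.0 = 3.93×10⁻³ Pa/m
Isobar spacing: Δn = ΔP/|∂P/∂n| = 400 Pa / 3.93×10⁻³ Pa/m = 101794 m ≈ 102 km

102 km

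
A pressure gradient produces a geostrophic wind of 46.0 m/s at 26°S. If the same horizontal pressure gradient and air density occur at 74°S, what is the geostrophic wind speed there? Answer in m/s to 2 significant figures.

With the same pressure gradient and density, V_g ∝ 1/f ∝ 1/sin φ.
V₂ = V₁ · sin φ₁ / sin φ₂ = 46.0 × sin 26° / sin 74°
V₂ = 46.0 × 0.4384/0.9613 = 21 m/s

21 m/s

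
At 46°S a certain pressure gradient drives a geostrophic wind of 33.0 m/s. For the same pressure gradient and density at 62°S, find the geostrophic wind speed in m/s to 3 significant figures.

26.9 m/s

With the same pressure gradient and density, V_g ∝ 1/f ∝ 1/sin φ.
V₂ = V₁ · sin φ₁ / sin φ₂ = 33.0 × sin 46° / sin 62°
V₂ = 33.0 × 0.7193/0.8829 = 26.9 m/s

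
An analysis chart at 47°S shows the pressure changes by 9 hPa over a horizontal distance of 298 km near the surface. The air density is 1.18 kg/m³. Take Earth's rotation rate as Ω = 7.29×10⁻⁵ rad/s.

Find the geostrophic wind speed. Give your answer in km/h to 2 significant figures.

Coriolis parameter at 47°S:
f = 2Ω sin φ = 2 × 7.29×10⁻⁵ × sin 47° = 1.07×10⁻⁴ s⁻¹
Pressure gradient: |∂P/∂n| = 900 Pa / 298000 m = 3.02×10⁻³ Pa/m
Geostrophic balance (pressure-gradient force = Coriolis force):
V_g = (1/(fρ)) |∂P/∂n| = 3.02×10⁻³ / (1.07×10⁻⁴ × 1.18) = 24.0 m/s
Converting: 24.0 m/s × 3.6 = 86 km/h

86 km/h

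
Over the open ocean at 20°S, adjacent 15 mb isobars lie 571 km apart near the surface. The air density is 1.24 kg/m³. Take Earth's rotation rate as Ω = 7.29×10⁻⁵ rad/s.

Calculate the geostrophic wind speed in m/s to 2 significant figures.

Coriolis parameter at 20°S:
f = 2Ω sin φ = 2 × 7.29×10⁻⁵ × sin 20° = 4.99×10⁻⁵ s⁻¹
Pressure gradient: |∂P/∂n| = 1500 Pa / 571000 m = 2.63×10⁻³ Pa/m
Geostrophic balance (pressure-gradient force = Coriolis force):
V_g = (1/(fρ)) |∂P/∂n| = 2.63×10⁻³ / (4.99×10⁻⁵ × 1.24) = 42.5 m/s

42 m/s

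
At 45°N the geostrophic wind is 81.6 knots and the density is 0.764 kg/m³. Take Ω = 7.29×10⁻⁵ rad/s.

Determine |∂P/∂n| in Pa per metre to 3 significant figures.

3.31×10⁻³ Pa/m

Coriolis parameter at 45°N:
f = 2Ω sin φ = 2 × 7.29×10⁻⁵ × sin 45° = 1.03×10⁻⁴ s⁻¹
Wind speed in SI: 81.6 knots = 42.0 m/s
Geostrophic balance rearranged: |∂P/∂n| = f ρ V_g
|∂P/∂n| = 1.03×10⁻⁴ × 0.764 × 42.0 = 3.31×10⁻³ Pa/m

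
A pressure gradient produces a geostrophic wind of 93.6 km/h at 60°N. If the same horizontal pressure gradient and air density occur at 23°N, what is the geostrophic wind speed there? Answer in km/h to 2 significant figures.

210 km/h

With the same pressure gradient and density, V_g ∝ 1/f ∝ 1/sin φ.
V₂ = V₁ · sin φ₁ / sin φ₂ = 93.6 × sin 60° / sin 23°
V₂ = 93.6 × 0.8660/0.3907 = 210 km/h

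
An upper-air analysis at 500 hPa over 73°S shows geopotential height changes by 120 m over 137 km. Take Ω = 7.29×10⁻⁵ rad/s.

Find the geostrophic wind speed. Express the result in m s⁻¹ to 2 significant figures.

Coriolis parameter at 73°S:
f = 2Ω sin φ = 2 × 7.29×10⁻⁵ × sin 73° = 1.39×10⁻⁴ s⁻¹
Height gradient: |∂Z/∂n| = 120 m / 137000 m = 8.76×10⁻⁴
On a pressure surface, geostrophic balance gives V_g = (g/f)|∂Z/∂n|:
V_g = 9.81 × 8.76×10⁻⁴ / 1.39×10⁻⁴ = 61.6 m/s

62 m s⁻¹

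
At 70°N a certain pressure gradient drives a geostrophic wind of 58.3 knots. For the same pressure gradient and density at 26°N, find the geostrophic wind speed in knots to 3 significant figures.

125 knots

With the same pressure gradient and density, V_g ∝ 1/f ∝ 1/sin φ.
V₂ = V₁ · sin φ₁ / sin φ₂ = 58.3 × sin 70° / sin 26°
V₂ = 58.3 × 0.9397/0.4384 = 125 knots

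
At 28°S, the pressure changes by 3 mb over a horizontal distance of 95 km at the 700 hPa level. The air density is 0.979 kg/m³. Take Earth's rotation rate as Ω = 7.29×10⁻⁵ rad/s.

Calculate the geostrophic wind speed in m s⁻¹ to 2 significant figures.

47 m s⁻¹

Coriolis parameter at 28°S:
f = 2Ω sin φ = 2 × 7.29×10⁻⁵ × sin 28° = 6.84×10⁻⁵ s⁻¹
Pressure gradient: |∂P/∂n| = 300 Pa / 95000 m = 3.16×10⁻³ Pa/m
Geostrophic balance (pressure-gradient force = Coriolis force):
V_g = (1/(fρ)) |∂P/∂n| = 3.16×10⁻³ / (6.84×10⁻⁵ × 0.979) = 47.1 m/s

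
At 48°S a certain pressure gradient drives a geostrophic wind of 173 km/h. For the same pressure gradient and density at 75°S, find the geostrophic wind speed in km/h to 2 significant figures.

130 km/h

With the same pressure gradient and density, V_g ∝ 1/f ∝ 1/sin φ.
V₂ = V₁ · sin φ₁ / sin φ₂ = 173 × sin 48° / sin 75°
V₂ = 173 × 0.7431/0.9659 = 130 km/h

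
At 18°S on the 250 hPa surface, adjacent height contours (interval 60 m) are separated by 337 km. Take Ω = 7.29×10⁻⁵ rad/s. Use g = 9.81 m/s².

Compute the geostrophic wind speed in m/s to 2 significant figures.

39 m/s

Coriolis parameter at 18°S:
f = 2Ω sin φ = 2 × 7.29×10⁻⁵ × sin 18° = 4.51×10⁻⁵ s⁻¹
Height gradient: |∂Z/∂n| = 60 m / 337000 m = 1.78×10⁻⁴
On a pressure surface, geostrophic balance gives V_g = (g/f)|∂Z/∂n|:
V_g = 9.81 × 1.78×10⁻⁴ / 4.51×10⁻⁵ = 38.8 m/s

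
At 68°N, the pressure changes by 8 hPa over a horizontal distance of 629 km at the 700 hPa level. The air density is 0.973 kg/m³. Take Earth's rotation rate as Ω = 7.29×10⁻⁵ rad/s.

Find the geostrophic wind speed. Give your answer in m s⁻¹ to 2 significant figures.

9.7 m s⁻¹

Coriolis parameter at 68°N:
f = 2Ω sin φ = 2 × 7.29×10⁻⁵ × sin 68° = 1.35×10⁻⁴ s⁻¹
Pressure gradient: |∂P/∂n| = 800 Pa / 629000 m = 1.27×10⁻³ Pa/m
Geostrophic balance (pressure-gradient force = Coriolis force):
V_g = (1/(fρ)) |∂P/∂n| = 1.27×10⁻³ / (1.35×10⁻⁴ × 0.973) = 9.67 m/s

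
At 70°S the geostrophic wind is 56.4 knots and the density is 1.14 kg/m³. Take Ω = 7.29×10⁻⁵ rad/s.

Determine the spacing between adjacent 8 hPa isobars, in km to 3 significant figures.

177 km

Coriolis parameter at 70°S:
f = 2Ω sin φ = 2 × 7.29×10⁻⁵ × sin 70° = 1.37×10⁻⁴ s⁻¹
Wind speed in SI: 56.4 knots = 29.0 m/s
Geostrophic balance rearranged: |∂P/∂n| = f ρ V_g
|∂P/∂n| = 1.37×10⁻⁴ × 1.14 × 29.0 = 4.53×10⁻³ Pa/m
Isobar spacing: Δn = ΔP/|∂P/∂n| = 800 Pa / 4.53×10⁻³ Pa/m = 176532 m ≈ 177 km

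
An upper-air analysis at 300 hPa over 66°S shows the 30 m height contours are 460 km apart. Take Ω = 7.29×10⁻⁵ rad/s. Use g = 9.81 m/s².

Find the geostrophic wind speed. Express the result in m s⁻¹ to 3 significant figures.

Coriolis parameter at 66°S:
f = 2Ω sin φ = 2 × 7.29×10⁻⁵ × sin 66° = 1.33×10⁻⁴ s⁻¹
Height gradient: |∂Z/∂n| = 30 m / 460000 m = 6.52×10⁻⁵
On a pressure surface, geostrophic balance gives V_g = (g/f)|∂Z/∂n|:
V_g = 9.81 × 6.52×10⁻⁵ / 1.33×10⁻⁴ = 4.80 m/s

4.80 m s⁻¹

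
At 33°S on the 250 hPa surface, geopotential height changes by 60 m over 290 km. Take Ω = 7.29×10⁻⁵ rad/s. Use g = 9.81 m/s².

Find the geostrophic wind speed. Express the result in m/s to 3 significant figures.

25.6 m/s

Coriolis parameter at 33°S:
f = 2Ω sin φ = 2 × 7.29×10⁻⁵ × sin 33° = 7.94×10⁻⁵ s⁻¹
Height gradient: |∂Z/∂n| = 60 m / 290000 m = 2.07×10⁻⁴
On a pressure surface, geostrophic balance gives V_g = (g/f)|∂Z/∂n|:
V_g = 9.81 × 2.07×10⁻⁴ / 7.94×10⁻⁵ = 25.6 m/s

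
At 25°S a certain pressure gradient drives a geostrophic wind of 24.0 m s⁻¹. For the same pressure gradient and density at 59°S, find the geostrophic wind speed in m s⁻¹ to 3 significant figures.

11.8 m s⁻¹

With the same pressure gradient and density, V_g ∝ 1/f ∝ 1/sin φ.
V₂ = V₁ · sin φ₁ / sin φ₂ = 24.0 × sin 25° / sin 59°
V₂ = 24.0 × 0.4226/0.8572 = 11.8 m s⁻¹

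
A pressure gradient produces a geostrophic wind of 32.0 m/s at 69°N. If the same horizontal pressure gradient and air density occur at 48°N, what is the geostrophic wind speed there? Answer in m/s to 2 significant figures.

With the same pressure gradient and density, V_g ∝ 1/f ∝ 1/sin φ.
V₂ = V₁ · sin φ₁ / sin φ₂ = 32.0 × sin 69° / sin 48°
V₂ = 32.0 × 0.9336/0.7431 = 40 m/s

40 m/s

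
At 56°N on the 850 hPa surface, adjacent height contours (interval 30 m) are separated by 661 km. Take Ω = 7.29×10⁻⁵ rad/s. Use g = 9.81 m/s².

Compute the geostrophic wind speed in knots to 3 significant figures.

7.16 knots

Coriolis parameter at 56°N:
f = 2Ω sin φ = 2 × 7.29×10⁻⁵ × sin 56° = 1.21×10⁻⁴ s⁻¹
Height gradient: |∂Z/∂n| = 30 m / 661000 m = 4.54×10⁻⁵
On a pressure surface, geostrophic balance gives V_g = (g/f)|∂Z/∂n|:
V_g = 9.81 × 4.54×10⁻⁵ / 1.21×10⁻⁴ = 3.68 m/s
Converting: 3.68 m/s × 1.944 = 7.16 knots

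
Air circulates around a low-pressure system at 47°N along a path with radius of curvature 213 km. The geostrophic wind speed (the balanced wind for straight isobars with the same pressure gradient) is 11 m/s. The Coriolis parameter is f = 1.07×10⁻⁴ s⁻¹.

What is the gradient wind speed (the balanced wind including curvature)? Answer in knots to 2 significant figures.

16 knots

Around a low, centrifugal force acts outward with Coriolis, so pressure-gradient force balances both:
(1/ρ)|∂P/∂n| = fV + V²/R  →  V² + fR·V − fR·V_g = 0
With fR = 1.07×10⁻⁴ × 213×10³ m = 22.8 m/s:
V = [−fR + √((fR)² + 4 fR V_g)]/2 = [−22.8 + √(22.8² + 4×22.8×11)]/2 = 8.11 m/s
Subgeostrophic (V < V_g = 11 m/s), as expected around a low.
Converting: 8.11 m/s × 1.944 = 16 knots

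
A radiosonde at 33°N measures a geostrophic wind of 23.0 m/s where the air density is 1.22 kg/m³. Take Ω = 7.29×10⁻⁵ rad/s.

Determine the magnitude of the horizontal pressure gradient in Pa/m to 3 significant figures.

2.23×10⁻³ Pa/m

Coriolis parameter at 33°N:
f = 2Ω sin φ = 2 × 7.29×10⁻⁵ × sin 33° = 7.94×10⁻⁵ s⁻¹
Geostrophic balance rearranged: |∂P/∂n| = f ρ V_g
|∂P/∂n| = 7.94×10⁻⁵ × 1.22 × 23.0 = 2.23×10⁻³ Pa/m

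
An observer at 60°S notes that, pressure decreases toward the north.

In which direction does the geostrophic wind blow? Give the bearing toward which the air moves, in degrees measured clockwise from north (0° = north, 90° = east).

The pressure-gradient force points toward the north (bearing 000°).
Geostrophic balance: in the Southern Hemisphere the Coriolis force deflects motion to the left, so the geostrophic wind blows 90° to the left of the pressure-gradient force (low pressure on the right).
Rotating 000° by 90° counterclockwise gives 270° — the wind blows toward the west.

270°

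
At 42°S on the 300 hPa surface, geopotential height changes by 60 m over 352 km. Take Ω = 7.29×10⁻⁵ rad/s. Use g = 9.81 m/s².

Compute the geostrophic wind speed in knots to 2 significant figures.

Coriolis parameter at 42°S:
f = 2Ω sin φ = 2 × 7.29×10⁻⁵ × sin 42° = 9.76×10⁻⁵ s⁻¹
Height gradient: |∂Z/∂n| = 60 m / 352000 m = 1.70×10⁻⁴
On a pressure surface, geostrophic balance gives V_g = (g/f)|∂Z/∂n|:
V_g = 9.81 × 1.70×10⁻⁴ / 9.76×10⁻⁵ = 17.1 m/s
Converting: 17.1 m/s × 1.944 = 33 knots

33 knots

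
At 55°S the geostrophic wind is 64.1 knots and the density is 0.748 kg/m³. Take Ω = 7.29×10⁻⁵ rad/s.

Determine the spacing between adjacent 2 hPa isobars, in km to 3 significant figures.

67.9 km

Coriolis parameter at 55°S:
f = 2Ω sin φ = 2 × 7.29×10⁻⁵ × sin 55° = 1.19×10⁻⁴ s⁻¹
Wind speed in SI: 64.1 knots = 33.0 m/s
Geostrophic balance rearranged: |∂P/∂n| = f ρ V_g
|∂P/∂n| = 1.19×10⁻⁴ × 0.748 × 33.0 = 2.95×10⁻³ Pa/m
Isobar spacing: Δn = ΔP/|∂P/∂n| = 200 Pa / 2.95×10⁻³ Pa/m = 67891 m ≈ 67.9 km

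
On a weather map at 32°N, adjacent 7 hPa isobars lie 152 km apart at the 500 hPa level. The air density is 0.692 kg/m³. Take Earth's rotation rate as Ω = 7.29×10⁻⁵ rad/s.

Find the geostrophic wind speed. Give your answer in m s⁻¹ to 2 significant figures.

86 m s⁻¹

Coriolis parameter at 32°N:
f = 2Ω sin φ = 2 × 7.29×10⁻⁵ × sin 32° = 7.73×10⁻⁵ s⁻¹
Pressure gradient: |∂P/∂n| = 700 Pa / 152000 m = 4.61×10⁻³ Pa/m
Geostrophic balance (pressure-gradient force = Coriolis force):
V_g = (1/(fρ)) |∂P/∂n| = 4.61×10⁻³ / (7.73×10⁻⁵ × 0.692) = 86.1 m/s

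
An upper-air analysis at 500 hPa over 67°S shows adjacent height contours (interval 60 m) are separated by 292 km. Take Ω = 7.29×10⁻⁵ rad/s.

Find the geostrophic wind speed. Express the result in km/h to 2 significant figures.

Coriolis parameter at 67°S:
f = 2Ω sin φ = 2 × 7.29×10⁻⁵ × sin 67° = 1.34×10⁻⁴ s⁻¹
Height gradient: |∂Z/∂n| = 60 m / 292000 m = 2.05×10⁻⁴
On a pressure surface, geostrophic balance gives V_g = (g/f)|∂Z/∂n|:
V_g = 9.81 × 2.05×10⁻⁴ / 1.34×10⁻⁴ = 15.0 m/s
Converting: 15.0 m/s × 3.6 = 54 km/h

54 km/h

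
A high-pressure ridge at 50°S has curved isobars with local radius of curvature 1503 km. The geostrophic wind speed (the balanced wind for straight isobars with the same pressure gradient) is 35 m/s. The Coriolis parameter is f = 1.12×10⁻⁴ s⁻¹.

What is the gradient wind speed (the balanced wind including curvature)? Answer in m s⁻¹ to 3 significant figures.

49.6 m s⁻¹

Around a high, pressure-gradient force acts outward with centrifugal, so Coriolis balances both:
fV = (1/ρ)|∂P/∂n| + V²/R  →  V² − fR·V + fR·V_g = 0
With fR = 1.12×10⁻⁴ × 1503×10³ m = 168 m/s:
V = [fR − √((fR)² − 4 fR V_g)]/2 = [168 − √(168² − 4×168×35)]/2 = 49.6 m/s
Supergeostrophic (V > V_g = 35 m/s), as expected around a high.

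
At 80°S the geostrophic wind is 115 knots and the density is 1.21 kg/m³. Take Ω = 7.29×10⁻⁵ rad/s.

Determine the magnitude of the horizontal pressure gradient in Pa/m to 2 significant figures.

1.0×10⁻² Pa/m

Coriolis parameter at 80°S:
f = 2Ω sin φ = 2 × 7.29×10⁻⁵ × sin 80° = 1.44×10⁻⁴ s⁻¹
Wind speed in SI: 115 knots = 59.2 m/s
Geostrophic balance rearranged: |∂P/∂n| = f ρ V_g
|∂P/∂n| = 1.44×10⁻⁴ × 1.21 × 59.2 = 1.03×10⁻² Pa/m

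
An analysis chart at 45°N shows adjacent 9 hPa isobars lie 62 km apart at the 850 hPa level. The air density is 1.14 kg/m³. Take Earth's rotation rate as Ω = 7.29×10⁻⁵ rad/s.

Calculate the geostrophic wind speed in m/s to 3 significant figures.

124 m/s

Coriolis parameter at 45°N:
f = 2Ω sin φ = 2 × 7.29×10⁻⁵ × sin 45° = 1.03×10⁻⁴ s⁻¹
Pressure gradient: |∂P/∂n| = 900 Pa / 62000 m = 1.45×10⁻² Pa/m
Geostrophic balance (pressure-gradient force = Coriolis force):
V_g = (1/(fρ)) |∂P/∂n| = 1.45×10⁻² / (1.03×10⁻⁴ × 1.14) = 124 m/s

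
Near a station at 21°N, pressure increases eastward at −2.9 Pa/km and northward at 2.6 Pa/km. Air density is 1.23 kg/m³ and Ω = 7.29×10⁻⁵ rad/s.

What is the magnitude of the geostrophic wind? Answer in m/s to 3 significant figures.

Coriolis parameter at 21°N:
f = 2Ω sin φ = 2 × 7.29×10⁻⁵ × sin 21° = 5.23×10⁻⁵ s⁻¹
Component geostrophic relations (x east, y north):
u_g = −(1/(fρ)) ∂P/∂y,  v_g = (1/(fρ)) ∂P/∂x
u_g = −(2.6×10⁻³)/(5.23×10⁻⁵ × 1.23) = −40.5 m/s;  v_g = (−2.9×10⁻³)/(5.23×10⁻⁵ × 1.23) = −45.1 m/s
|V_g| = √(u_g² + v_g²) = 60.6 m/s

60.6 m/s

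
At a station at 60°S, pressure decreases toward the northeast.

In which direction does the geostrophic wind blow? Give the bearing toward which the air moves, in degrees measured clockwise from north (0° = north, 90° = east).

The pressure-gradient force points toward the northeast (bearing 045°).
Geostrophic balance: in the Southern Hemisphere the Coriolis force deflects motion to the left, so the geostrophic wind blows 90° to the left of the pressure-gradient force (low pressure on the right).
Rotating 045° by 90° counterclockwise gives 315° — the wind blows toward the northwest.

315°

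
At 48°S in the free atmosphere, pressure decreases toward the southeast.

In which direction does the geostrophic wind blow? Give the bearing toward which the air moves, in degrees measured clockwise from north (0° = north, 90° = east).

The pressure-gradient force points toward the southeast (bearing 135°).
Geostrophic balance: in the Southern Hemisphere the Coriolis force deflects motion to the left, so the geostrophic wind blows 90° to the left of the pressure-gradient force (low pressure on the right).
Rotating 135° by 90° counterclockwise gives 045° — the wind blows toward the northeast.

045°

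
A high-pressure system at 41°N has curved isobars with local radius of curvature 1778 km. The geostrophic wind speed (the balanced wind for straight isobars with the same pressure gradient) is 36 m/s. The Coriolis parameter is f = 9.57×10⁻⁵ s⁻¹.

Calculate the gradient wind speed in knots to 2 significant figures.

Around a high, pressure-gradient force acts outward with centrifugal, so Coriolis balances both:
fV = (1/ρ)|∂P/∂n| + V²/R  →  V² − fR·V + fR·V_g = 0
With fR = 9.57×10⁻⁵ × 1778×10³ m = 170 m/s:
V = [fR − √((fR)² − 4 fR V_g)]/2 = [170 − √(170² − 4×170×36)]/2 = 51.7 m/s
Supergeostrophic (V > V_g = 36 m/s), as expected around a high.
Converting: 51.7 m/s × 1.944 = 100 knots

100 knots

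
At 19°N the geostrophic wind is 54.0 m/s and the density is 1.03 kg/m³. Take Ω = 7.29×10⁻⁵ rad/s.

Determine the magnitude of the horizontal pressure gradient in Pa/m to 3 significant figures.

2.64×10⁻³ Pa/m

Coriolis parameter at 19°N:
f = 2Ω sin φ = 2 × 7.29×10⁻⁵ × sin 19° = 4.75×10⁻⁵ s⁻¹
Geostrophic balance rearranged: |∂P/∂n| = f ρ V_g
|∂P/∂n| = 4.75×10⁻⁵ × 1.03 × 54.0 = 2.64×10⁻³ Pa/m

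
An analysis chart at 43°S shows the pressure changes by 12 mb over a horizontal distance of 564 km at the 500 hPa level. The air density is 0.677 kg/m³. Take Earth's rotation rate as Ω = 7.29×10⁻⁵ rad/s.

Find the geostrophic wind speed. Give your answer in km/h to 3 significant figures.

Coriolis parameter at 43°S:
f = 2Ω sin φ = 2 × 7.29×10⁻⁵ × sin 43° = 9.94×10⁻⁵ s⁻¹
Pressure gradient: |∂P/∂n| = 1200 Pa / 564000 m = 2.13×10⁻³ Pa/m
Geostrophic balance (pressure-gradient force = Coriolis force):
V_g = (1/(fρ)) |∂P/∂n| = 2.13×10⁻³ / (9.94×10⁻⁵ × 0.677) = 31.6 m/s
Converting: 31.6 m/s × 3.6 = 114 km/h

114 km/h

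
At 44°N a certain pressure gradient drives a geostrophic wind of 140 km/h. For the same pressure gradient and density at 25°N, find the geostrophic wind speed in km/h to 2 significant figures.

With the same pressure gradient and density, V_g ∝ 1/f ∝ 1/sin φ.
V₂ = V₁ · sin φ₁ / sin φ₂ = 140 × sin 44° / sin 25°
V₂ = 140 × 0.6947/0.4226 = 230 km/h

230 km/h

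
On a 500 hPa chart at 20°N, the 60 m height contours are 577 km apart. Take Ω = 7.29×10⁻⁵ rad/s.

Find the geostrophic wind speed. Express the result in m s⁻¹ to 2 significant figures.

Coriolis parameter at 20°N:
f = 2Ω sin φ = 2 × 7.29×10⁻⁵ × sin 20° = 4.99×10⁻⁵ s⁻¹
Height gradient: |∂Z/∂n| = 60 m / 577000 m = 1.04×10⁻⁴
On a pressure surface, geostrophic balance gives V_g = (g/f)|∂Z/∂n|:
V_g = 9.81 × 1.04×10⁻⁴ / 4.99×10⁻⁵ = 20.5 m/s

20 m s⁻¹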